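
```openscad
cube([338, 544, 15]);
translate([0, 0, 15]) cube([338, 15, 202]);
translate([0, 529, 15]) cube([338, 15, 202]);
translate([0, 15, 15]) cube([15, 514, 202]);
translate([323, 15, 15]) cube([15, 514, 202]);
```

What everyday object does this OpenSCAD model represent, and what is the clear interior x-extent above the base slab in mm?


An open box. The internal width is 308 mm.

A 338×544 base slab with four walls standing on it — an open box. The base is 338 mm wide and the walls are 15 mm thick, so the internal width is 338 − 2 × 15 = 308 mm.


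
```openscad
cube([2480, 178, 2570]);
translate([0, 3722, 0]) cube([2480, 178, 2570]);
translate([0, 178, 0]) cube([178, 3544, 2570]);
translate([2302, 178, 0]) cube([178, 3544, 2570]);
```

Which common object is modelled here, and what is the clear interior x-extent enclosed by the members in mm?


A house (or room) frame. The interior width is 2124 mm.

Four 2570 mm walls enclosing a rectangle with no floor or roof — a room or house frame. Outside width is 2480 mm and wall thickness is 178 mm, so the interior width is 2480 − 2 × 178 = 2124 mm.


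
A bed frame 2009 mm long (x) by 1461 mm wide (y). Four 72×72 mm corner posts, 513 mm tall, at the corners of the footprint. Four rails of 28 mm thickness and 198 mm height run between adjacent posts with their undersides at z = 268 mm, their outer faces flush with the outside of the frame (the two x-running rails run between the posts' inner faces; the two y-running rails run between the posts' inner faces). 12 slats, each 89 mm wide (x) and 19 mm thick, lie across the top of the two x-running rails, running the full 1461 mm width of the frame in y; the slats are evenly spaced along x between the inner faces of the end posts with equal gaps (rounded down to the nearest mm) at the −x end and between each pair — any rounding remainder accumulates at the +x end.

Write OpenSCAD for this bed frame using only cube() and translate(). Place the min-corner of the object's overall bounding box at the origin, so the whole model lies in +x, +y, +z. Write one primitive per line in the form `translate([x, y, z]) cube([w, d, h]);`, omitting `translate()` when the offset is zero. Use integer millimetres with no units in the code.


cube([72, 72, 513]);
translate([0, 1389, 0]) cube([72, 72, 513]);
translate([1937, 0, 0]) cube([72, 72, 513]);
translate([1937, 1389, 0]) cube([72, 72, 513]);
translate([72, 0, 268]) cube([1865, 28, 198]);
translate([72, 1433, 268]) cube([1865, 28, 198]);
translate([0, 72, 268]) cube([28, 1317, 198]);
translate([1981, 72, 268]) cube([28, 1317, 198]);
translate([133, 0, 466]) cube([89, 1461, 19]);
translate([283, 0, 466]) cube([89, 1461, 19]);
translate([433, 0, 466]) cube([89, 1461, 19]);
translate([583, 0, 466]) cube([89, 1461, 19]);
translate([733, 0, 466]) cube([89, 1461, 19]);
translate([883, 0, 466]) cube([89, 1461, 19]);
translate([1033, 0, 466]) cube([89, 1461, 19]);
translate([1183, 0, 466]) cube([89, 1461, 19]);
translate([1333, 0, 466]) cube([89, 1461, 19]);
translate([1483, 0, 466]) cube([89, 1461, 19]);
translate([1633, 0, 466]) cube([89, 1461, 19]);
translate([1783, 0, 466]) cube([89, 1461, 19]);


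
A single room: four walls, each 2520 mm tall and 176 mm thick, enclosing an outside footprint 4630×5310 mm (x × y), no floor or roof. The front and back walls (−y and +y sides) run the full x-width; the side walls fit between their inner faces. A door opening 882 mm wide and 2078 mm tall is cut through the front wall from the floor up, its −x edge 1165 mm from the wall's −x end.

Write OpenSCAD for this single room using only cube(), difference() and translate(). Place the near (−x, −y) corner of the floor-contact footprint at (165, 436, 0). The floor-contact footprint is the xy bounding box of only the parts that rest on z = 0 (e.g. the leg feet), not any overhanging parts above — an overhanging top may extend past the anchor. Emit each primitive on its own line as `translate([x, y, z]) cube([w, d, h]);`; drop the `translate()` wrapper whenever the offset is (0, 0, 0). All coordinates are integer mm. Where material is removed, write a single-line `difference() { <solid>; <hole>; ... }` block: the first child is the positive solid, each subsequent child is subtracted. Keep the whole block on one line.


difference() { translate([165, 436, 0]) cube([4630, 176, 2520]); translate([1330, 436, 0]) cube([882, 176, 2078]); }
translate([165, 5570, 0]) cube([4630, 176, 2520]);
translate([165, 612, 0]) cube([176, 4958, 2520]);
translate([4619, 612, 0]) cube([176, 4958, 2520]);


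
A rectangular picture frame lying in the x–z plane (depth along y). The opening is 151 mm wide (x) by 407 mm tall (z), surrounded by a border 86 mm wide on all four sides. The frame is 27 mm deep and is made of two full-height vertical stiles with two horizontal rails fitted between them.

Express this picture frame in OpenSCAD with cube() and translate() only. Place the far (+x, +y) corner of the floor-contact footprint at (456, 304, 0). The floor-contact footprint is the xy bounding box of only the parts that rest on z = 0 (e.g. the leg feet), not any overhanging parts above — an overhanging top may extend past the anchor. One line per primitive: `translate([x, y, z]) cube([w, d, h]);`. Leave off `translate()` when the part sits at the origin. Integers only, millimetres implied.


translate([133, 277, 0]) cube([86, 27, 579]);
translate([370, 277, 0]) cube([86, 27, 579]);
translate([219, 277, 0]) cube([151, 27, 86]);
translate([219, 277, 493]) cube([151, 27, 86]);


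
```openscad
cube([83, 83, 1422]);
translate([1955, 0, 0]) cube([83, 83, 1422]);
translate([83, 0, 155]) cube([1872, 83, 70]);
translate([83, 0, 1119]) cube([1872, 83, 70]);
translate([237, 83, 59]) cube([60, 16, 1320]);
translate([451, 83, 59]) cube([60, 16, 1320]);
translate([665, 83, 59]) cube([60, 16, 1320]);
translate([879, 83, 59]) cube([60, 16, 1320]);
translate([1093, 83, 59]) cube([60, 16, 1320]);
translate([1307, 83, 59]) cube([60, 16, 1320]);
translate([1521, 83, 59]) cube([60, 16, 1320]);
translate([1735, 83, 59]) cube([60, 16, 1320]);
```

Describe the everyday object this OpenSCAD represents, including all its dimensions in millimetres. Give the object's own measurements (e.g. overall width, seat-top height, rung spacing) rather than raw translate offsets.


A fence section. Two 83×83 mm posts, 1422 mm tall, stand on the floor with a clear span of 1872 mm between their inner faces. Two horizontal rails of 83×70 mm section span the gap between the posts with their undersides at z = 155 mm and z = 1119 mm, flush with the posts' −y face. 8 pickets, each 60 mm wide, 16 mm thick and 1320 mm tall, are fixed to the +y face of the rails with their bottoms at z = 59 mm, spaced across the span with a 154 mm gap after the −x post and between neighbouring pickets, with 160 mm left before the +x post.


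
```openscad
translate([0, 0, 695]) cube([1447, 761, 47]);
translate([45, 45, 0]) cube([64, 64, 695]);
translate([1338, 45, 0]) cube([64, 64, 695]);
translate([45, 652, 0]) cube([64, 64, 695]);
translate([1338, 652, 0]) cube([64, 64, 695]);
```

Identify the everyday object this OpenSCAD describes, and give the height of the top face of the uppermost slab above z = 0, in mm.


A table. The table height is 742 mm.

A 1447×761×47 slab sits at z = 695 on four 64 mm square posts — a table. The top surface is at 695 + 47 = 742 mm.


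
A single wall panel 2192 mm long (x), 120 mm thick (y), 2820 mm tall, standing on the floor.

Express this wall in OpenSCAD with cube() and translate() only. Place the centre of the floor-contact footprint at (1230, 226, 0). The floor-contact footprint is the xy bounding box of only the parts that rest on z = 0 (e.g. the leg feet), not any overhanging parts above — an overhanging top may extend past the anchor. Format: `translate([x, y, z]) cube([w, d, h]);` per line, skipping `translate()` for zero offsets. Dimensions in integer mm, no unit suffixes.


translate([134, 166, 0]) cube([2192, 120, 2820]);


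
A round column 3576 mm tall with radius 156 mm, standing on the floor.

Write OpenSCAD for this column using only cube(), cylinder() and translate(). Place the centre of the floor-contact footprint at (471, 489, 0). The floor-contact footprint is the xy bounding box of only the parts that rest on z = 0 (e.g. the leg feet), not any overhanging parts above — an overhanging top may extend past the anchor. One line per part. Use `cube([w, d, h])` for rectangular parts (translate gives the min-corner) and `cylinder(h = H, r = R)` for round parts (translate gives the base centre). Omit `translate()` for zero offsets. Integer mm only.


translate([471, 489, 0]) cylinder(h = 3576, r = 156);


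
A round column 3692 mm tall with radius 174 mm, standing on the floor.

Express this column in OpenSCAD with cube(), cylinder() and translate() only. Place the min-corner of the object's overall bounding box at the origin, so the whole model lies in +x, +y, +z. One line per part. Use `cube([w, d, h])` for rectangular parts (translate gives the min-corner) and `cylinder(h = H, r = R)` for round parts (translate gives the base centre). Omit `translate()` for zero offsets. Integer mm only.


translate([174, 174, 0]) cylinder(h = 3692, r = 174);


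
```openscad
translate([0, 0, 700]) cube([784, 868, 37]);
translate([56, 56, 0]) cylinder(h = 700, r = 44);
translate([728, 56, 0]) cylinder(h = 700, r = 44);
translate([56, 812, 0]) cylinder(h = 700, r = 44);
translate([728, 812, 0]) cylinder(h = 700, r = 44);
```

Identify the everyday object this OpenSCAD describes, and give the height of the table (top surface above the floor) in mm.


A table. The table height is 737 mm.

A 784×868×37 slab sits at z = 700 on four Ø88 mm round legs — a table. The top surface is at 700 + 37 = 737 mm.


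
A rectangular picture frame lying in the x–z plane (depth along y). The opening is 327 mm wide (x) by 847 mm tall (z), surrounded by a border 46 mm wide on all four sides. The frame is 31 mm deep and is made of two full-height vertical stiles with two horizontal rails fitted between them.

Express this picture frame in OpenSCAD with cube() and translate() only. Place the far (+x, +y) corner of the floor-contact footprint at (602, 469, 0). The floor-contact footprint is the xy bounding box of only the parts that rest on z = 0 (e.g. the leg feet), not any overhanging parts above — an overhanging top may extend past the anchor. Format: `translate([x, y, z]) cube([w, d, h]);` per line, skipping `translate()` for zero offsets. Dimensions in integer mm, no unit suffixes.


translate([183, 438, 0]) cube([46, 31, 939]);
translate([556, 438, 0]) cube([46, 31, 939]);
translate([229, 438, 0]) cube([327, 31, 46]);
translate([229, 438, 893]) cube([327, 31, 46]);


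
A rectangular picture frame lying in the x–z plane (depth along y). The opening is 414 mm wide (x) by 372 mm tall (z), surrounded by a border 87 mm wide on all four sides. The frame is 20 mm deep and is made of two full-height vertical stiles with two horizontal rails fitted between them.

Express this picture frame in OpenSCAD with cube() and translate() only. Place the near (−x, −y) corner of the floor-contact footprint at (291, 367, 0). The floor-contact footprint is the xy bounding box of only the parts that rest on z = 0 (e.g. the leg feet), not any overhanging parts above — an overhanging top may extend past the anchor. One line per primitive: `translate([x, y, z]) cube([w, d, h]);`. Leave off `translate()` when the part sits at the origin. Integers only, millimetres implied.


translate([291, 367, 0]) cube([87, 20, 546]);
translate([792, 367, 0]) cube([87, 20, 546]);
translate([378, 367, 0]) cube([414, 20, 87]);
translate([378, 367, 459]) cube([414, 20, 87]);


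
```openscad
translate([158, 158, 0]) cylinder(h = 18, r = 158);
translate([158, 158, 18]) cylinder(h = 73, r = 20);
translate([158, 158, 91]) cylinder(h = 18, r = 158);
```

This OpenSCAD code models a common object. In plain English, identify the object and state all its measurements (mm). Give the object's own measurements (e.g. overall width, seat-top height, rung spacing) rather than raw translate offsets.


A spool: two coaxial disc flanges of radius 158 mm and thickness 18 mm, joined by a core cylinder of radius 20 mm and height 73 mm. The lower flange rests on z = 0 and the three cylinders share a vertical axis.


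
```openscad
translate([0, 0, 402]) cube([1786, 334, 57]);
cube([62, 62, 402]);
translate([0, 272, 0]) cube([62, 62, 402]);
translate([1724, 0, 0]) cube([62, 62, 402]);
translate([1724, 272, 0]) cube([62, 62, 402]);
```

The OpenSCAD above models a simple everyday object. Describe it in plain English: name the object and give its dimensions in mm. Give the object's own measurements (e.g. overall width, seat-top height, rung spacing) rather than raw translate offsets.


A long wooden bench with a 1786 mm (x) × 334 mm (y) seat, 57 mm thick, its top surface 459 mm above the floor. Four 62 mm square legs at the seat corners, flush with the edges, run from z = 0 to the seat underside.


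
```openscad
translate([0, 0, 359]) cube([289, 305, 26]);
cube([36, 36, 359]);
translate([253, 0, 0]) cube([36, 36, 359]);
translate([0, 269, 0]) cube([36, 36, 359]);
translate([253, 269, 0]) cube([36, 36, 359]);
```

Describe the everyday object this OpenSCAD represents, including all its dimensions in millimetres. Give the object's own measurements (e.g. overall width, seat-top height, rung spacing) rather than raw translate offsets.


A four-legged stool. The seat is a 289×305×26 mm slab whose top surface is at z = 385 mm; four square legs, each 36×36 mm in cross-section, run from the floor (z = 0) to the underside of the seat, each flush with a corner of the seat.


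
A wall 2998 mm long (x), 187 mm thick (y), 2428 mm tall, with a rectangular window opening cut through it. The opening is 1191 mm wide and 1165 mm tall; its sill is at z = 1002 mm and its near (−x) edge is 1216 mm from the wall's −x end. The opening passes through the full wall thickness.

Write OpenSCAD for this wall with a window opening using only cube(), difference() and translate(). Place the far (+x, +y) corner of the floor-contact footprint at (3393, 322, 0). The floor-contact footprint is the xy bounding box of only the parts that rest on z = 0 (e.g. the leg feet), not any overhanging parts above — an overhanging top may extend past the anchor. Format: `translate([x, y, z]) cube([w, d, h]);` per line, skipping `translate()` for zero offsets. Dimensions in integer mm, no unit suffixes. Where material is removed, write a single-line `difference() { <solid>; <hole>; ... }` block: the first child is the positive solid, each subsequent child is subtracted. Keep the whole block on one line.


difference() { translate([395, 135, 0]) cube([2998, 187, 2428]); translate([1611, 135, 1002]) cube([1191, 187, 1165]); }


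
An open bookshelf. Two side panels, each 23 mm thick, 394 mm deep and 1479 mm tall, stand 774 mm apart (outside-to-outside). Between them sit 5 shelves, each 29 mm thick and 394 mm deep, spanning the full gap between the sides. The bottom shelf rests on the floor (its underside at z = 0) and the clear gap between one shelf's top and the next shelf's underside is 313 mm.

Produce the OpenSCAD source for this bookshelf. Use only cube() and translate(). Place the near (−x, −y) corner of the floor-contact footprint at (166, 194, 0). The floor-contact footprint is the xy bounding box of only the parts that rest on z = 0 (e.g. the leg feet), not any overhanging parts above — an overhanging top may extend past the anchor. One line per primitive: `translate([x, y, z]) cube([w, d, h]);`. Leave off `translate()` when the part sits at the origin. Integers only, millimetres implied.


translate([166, 194, 0]) cube([23, 394, 1479]);
translate([917, 194, 0]) cube([23, 394, 1479]);
translate([189, 194, 0]) cube([728, 394, 29]);
translate([189, 194, 342]) cube([728, 394, 29]);
translate([189, 194, 684]) cube([728, 394, 29]);
translate([189, 194, 1026]) cube([728, 394, 29]);
translate([189, 194, 1368]) cube([728, 394, 29]);


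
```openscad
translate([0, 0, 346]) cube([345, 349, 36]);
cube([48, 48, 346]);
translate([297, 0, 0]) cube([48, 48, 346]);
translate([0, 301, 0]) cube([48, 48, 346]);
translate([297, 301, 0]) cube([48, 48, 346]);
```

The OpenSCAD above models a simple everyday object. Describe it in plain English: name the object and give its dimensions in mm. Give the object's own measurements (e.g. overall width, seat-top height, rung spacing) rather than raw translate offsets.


A simple wooden stool: a rectangular seat 345 mm (x) by 349 mm (y), 36 mm thick, top face at z = 382 mm, on four square legs, each 48×48 mm in cross-section. The legs rest on z = 0, each flush with a corner of the seat.


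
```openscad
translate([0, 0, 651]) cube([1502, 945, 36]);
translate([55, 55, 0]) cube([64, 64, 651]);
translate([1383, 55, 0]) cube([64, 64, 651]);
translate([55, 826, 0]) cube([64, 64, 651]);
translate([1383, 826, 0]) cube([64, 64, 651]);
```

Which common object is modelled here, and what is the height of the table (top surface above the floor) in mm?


A table. The table height is 687 mm.

A 1502×945×36 slab sits at z = 651 on four 64 mm square posts — a table. The top surface is at 651 + 36 = 687 mm.


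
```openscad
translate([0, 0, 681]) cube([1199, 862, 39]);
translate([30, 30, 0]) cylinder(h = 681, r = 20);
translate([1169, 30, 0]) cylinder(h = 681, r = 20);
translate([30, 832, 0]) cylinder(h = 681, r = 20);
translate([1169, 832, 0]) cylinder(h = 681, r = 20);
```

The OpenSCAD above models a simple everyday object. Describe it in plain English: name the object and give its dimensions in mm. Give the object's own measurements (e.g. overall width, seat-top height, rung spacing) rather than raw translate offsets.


A rectangular dining table. The top is 1199×862×39 mm with its upper surface at z = 720 mm. It stands on four round legs of 40 mm diameter, each leg's bounding box inset 10 mm from the nearest pair of top edges, running from the floor to the underside of the top.


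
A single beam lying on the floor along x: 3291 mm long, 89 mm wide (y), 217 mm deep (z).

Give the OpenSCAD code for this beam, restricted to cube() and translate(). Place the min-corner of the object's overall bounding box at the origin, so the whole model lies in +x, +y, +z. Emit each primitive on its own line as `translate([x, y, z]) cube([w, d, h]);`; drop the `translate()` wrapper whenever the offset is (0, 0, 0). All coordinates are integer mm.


cube([3291, 89, 217]);


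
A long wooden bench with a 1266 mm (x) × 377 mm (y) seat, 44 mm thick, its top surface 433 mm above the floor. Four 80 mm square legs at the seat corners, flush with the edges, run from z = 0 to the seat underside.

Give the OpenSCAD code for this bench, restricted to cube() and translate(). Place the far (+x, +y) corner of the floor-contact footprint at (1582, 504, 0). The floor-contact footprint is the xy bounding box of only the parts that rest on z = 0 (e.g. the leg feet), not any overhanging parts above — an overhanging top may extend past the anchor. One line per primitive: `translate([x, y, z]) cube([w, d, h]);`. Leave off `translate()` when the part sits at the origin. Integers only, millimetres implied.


translate([316, 127, 389]) cube([1266, 377, 44]);
translate([316, 127, 0]) cube([80, 80, 389]);
translate([316, 424, 0]) cube([80, 80, 389]);
translate([1502, 127, 0]) cube([80, 80, 389]);
translate([1502, 424, 0]) cube([80, 80, 389]);


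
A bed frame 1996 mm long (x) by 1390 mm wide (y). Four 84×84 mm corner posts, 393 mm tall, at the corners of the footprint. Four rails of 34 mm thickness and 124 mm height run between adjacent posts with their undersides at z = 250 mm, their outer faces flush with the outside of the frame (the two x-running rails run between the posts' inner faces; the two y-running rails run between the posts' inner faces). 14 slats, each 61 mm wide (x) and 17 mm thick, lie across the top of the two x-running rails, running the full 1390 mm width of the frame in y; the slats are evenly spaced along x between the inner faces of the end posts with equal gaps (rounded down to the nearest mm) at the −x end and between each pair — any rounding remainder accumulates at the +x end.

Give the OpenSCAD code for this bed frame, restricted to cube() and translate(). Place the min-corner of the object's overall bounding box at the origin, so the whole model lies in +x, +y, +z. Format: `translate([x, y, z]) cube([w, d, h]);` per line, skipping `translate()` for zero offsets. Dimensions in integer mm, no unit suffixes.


cube([84, 84, 393]);
translate([0, 1306, 0]) cube([84, 84, 393]);
translate([1912, 0, 0]) cube([84, 84, 393]);
translate([1912, 1306, 0]) cube([84, 84, 393]);
translate([84, 0, 250]) cube([1828, 34, 124]);
translate([84, 1356, 250]) cube([1828, 34, 124]);
translate([0, 84, 250]) cube([34, 1222, 124]);
translate([1962, 84, 250]) cube([34, 1222, 124]);
translate([148, 0, 374]) cube([61, 1390, 17]);
translate([273, 0, 374]) cube([61, 1390, 17]);
translate([398, 0, 374]) cube([61, 1390, 17]);
translate([523, 0, 374]) cube([61, 1390, 17]);
translate([648, 0, 374]) cube([61, 1390, 17]);
translate([773, 0, 374]) cube([61, 1390, 17]);
translate([898, 0, 374]) cube([61, 1390, 17]);
translate([1023, 0, 374]) cube([61, 1390, 17]);
translate([1148, 0, 374]) cube([61, 1390, 17]);
translate([1273, 0, 374]) cube([61, 1390, 17]);
translate([1398, 0, 374]) cube([61, 1390, 17]);
translate([1523, 0, 374]) cube([61, 1390, 17]);
translate([1648, 0, 374]) cube([61, 1390, 17]);
translate([1773, 0, 374]) cube([61, 1390, 17]);


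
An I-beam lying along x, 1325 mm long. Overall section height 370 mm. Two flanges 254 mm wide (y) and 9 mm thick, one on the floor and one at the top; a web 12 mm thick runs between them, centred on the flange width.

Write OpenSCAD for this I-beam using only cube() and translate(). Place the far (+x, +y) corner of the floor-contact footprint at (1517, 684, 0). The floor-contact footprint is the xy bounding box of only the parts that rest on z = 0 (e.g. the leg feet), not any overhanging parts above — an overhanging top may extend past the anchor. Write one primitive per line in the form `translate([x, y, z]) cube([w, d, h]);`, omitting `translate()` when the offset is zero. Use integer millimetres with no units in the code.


translate([192, 430, 0]) cube([1325, 254, 9]);
translate([192, 551, 9]) cube([1325, 12, 352]);
translate([192, 430, 361]) cube([1325, 254, 9]);


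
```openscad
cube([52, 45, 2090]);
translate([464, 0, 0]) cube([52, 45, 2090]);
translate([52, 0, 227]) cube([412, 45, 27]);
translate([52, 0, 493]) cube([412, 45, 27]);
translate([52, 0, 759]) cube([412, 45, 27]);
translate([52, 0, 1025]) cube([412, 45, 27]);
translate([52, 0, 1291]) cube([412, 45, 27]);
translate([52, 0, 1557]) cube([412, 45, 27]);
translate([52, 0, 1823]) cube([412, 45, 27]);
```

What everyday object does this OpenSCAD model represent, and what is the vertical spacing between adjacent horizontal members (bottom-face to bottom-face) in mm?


A ladder. The rung spacing is 266 mm.

Two tall 52×45 posts with 7 short bars between them — a ladder. Adjacent rungs sit at z = 227 and z = 493, so the spacing is 493 − 227 = 266 mm.


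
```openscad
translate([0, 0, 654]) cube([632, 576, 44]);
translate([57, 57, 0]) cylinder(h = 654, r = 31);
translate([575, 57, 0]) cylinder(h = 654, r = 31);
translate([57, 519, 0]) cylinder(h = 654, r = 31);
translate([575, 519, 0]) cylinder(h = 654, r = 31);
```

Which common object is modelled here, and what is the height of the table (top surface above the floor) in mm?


A table. The table height is 698 mm.

A 632×576×44 slab sits at z = 654 on four Ø62 mm round legs — a table. The top surface is at 654 + 44 = 698 mm.


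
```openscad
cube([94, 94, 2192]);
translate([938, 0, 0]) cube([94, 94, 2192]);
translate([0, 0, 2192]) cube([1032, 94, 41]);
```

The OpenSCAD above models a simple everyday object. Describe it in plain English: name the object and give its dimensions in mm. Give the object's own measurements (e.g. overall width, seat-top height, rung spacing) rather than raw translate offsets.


A door frame. The clear opening is 844 mm wide and 2192 mm high. Two 94 mm wide jambs, 94 mm deep, stand either side of the opening from the floor to the top of the opening. A 41 mm thick head sits across the top of both jambs, spanning the full outside width of the frame.


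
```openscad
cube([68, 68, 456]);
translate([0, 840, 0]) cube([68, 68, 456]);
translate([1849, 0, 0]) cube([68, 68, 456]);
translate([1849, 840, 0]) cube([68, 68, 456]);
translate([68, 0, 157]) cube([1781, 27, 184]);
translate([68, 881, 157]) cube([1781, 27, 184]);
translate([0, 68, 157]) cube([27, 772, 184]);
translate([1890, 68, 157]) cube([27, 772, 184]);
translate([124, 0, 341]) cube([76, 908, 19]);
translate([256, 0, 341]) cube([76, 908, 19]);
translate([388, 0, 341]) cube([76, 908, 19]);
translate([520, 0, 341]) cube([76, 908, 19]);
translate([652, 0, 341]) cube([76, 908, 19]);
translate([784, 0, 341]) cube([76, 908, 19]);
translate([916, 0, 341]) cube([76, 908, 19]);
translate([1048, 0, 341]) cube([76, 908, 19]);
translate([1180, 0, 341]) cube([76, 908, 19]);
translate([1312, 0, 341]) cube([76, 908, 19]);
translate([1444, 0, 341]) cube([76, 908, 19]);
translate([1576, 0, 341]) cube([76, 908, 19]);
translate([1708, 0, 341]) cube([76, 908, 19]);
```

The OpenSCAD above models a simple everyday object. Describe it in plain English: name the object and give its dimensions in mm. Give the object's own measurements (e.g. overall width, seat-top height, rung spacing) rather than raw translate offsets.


A bed frame 1917 mm long (x) by 908 mm wide (y). Four 68×68 mm corner posts, 456 mm tall, at the corners of the footprint. Four rails of 27 mm thickness and 184 mm height run between adjacent posts with their undersides at z = 157 mm, their outer faces flush with the outside of the frame (the two x-running rails run between the posts' inner faces; the two y-running rails run between the posts' inner faces). 13 slats, each 76 mm wide (x) and 19 mm thick, lie across the top of the two x-running rails, running the full 908 mm width of the frame in y; along x they sit between the end posts with a 56 mm gap after the −x posts and between neighbouring slats, leaving 65 mm before the +x posts.


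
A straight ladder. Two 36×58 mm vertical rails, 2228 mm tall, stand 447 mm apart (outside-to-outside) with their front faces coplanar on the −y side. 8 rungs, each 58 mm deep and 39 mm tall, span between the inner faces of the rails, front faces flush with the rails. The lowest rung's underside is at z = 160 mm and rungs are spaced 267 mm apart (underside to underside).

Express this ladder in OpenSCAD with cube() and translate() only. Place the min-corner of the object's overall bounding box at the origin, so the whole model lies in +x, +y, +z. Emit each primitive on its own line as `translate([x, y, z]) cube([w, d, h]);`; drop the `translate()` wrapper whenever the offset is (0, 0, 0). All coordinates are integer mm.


cube([36, 58, 2228]);
translate([411, 0, 0]) cube([36, 58, 2228]);
translate([36, 0, 160]) cube([375, 58, 39]);
translate([36, 0, 427]) cube([375, 58, 39]);
translate([36, 0, 694]) cube([375, 58, 39]);
translate([36, 0, 961]) cube([375, 58, 39]);
translate([36, 0, 1228]) cube([375, 58, 39]);
translate([36, 0, 1495]) cube([375, 58, 39]);
translate([36, 0, 1762]) cube([375, 58, 39]);
translate([36, 0, 2029]) cube([375, 58, 39]);


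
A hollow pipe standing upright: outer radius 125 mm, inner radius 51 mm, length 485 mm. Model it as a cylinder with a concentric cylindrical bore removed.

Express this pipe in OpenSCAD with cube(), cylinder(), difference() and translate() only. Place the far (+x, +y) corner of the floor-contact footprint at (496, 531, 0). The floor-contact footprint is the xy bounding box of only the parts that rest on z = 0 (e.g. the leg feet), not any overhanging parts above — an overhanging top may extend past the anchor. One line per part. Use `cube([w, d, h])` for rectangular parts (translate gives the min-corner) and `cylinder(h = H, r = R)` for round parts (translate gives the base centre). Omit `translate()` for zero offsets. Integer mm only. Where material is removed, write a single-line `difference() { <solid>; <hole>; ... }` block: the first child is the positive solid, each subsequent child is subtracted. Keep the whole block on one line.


difference() { translate([371, 406, 0]) cylinder(h = 485, r = 125); translate([371, 406, 0]) cylinder(h = 485, r = 51); }


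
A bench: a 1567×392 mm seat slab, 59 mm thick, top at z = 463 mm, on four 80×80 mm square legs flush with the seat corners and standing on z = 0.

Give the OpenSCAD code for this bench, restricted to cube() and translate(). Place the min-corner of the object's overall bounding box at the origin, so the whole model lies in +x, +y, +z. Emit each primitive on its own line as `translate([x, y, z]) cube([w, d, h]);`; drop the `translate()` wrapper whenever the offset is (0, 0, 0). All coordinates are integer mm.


translate([0, 0, 404]) cube([1567, 392, 59]);
cube([80, 80, 404]);
translate([0, 312, 0]) cube([80, 80, 404]);
translate([1487, 0, 0]) cube([80, 80, 404]);
translate([1487, 312, 0]) cube([80, 80, 404]);


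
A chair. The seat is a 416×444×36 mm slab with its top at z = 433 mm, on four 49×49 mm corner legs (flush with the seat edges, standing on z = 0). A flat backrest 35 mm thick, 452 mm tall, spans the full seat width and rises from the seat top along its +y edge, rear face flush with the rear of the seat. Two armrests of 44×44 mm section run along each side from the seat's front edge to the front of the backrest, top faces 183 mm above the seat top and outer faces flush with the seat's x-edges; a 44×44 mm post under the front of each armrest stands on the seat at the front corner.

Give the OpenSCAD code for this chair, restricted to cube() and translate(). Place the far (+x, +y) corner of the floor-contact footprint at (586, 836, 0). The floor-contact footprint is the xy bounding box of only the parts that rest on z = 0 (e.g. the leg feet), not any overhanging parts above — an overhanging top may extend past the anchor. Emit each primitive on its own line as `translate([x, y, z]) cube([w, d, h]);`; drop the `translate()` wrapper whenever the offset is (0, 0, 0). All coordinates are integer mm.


translate([170, 392, 397]) cube([416, 444, 36]);
translate([170, 392, 0]) cube([49, 49, 397]);
translate([537, 392, 0]) cube([49, 49, 397]);
translate([170, 787, 0]) cube([49, 49, 397]);
translate([537, 787, 0]) cube([49, 49, 397]);
translate([170, 801, 433]) cube([416, 35, 452]);
translate([170, 392, 572]) cube([44, 409, 44]);
translate([542, 392, 572]) cube([44, 409, 44]);
translate([170, 392, 433]) cube([44, 44, 139]);
translate([542, 392, 433]) cube([44, 44, 139]);


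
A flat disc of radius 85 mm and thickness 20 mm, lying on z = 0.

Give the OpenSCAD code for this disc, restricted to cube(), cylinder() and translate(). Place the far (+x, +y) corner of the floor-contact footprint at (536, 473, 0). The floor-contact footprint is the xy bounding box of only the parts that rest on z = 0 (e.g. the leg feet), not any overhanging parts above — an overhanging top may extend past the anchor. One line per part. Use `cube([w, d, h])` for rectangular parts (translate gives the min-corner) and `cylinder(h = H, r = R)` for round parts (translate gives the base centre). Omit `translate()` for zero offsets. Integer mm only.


translate([451, 388, 0]) cylinder(h = 20, r = 85);


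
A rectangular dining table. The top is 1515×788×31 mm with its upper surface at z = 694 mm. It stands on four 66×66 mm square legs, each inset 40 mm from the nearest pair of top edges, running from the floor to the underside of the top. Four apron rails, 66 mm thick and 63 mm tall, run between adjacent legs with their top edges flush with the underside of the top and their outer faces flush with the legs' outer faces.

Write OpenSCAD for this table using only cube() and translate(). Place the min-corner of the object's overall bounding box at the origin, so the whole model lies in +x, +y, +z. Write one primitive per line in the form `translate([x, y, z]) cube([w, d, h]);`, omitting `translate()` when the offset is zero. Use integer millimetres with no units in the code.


// leg_h = 694 - 31 = 663
// apron z = 663 - 63 = 600
translate([0, 0, 663]) cube([1515, 788, 31]);
translate([40, 40, 0]) cube([66, 66, 663]);
translate([1409, 40, 0]) cube([66, 66, 663]);
translate([40, 682, 0]) cube([66, 66, 663]);
translate([1409, 682, 0]) cube([66, 66, 663]);
translate([106, 40, 600]) cube([1303, 66, 63]);
translate([106, 682, 600]) cube([1303, 66, 63]);
translate([40, 106, 600]) cube([66, 576, 63]);
translate([1409, 106, 600]) cube([66, 576, 63]);


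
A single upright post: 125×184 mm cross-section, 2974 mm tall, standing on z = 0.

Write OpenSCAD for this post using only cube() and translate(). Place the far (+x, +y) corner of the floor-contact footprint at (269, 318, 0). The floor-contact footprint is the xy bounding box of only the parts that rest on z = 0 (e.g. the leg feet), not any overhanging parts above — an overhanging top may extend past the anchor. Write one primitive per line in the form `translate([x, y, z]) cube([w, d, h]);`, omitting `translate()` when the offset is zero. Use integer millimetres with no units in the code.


translate([144, 134, 0]) cube([125, 184, 2974]);


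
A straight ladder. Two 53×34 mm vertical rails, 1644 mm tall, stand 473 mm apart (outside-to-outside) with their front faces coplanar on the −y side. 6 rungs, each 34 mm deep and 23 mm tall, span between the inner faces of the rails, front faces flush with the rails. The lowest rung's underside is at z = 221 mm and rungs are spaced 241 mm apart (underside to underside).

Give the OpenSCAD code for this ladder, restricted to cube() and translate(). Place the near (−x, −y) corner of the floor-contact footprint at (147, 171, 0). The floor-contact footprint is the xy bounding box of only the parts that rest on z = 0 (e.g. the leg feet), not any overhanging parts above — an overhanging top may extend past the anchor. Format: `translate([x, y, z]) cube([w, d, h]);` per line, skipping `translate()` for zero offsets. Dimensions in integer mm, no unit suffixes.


// rung span = 473 - 2*53 = 367
// rung[k] z = 221 + k*241
translate([147, 171, 0]) cube([53, 34, 1644]);
translate([567, 171, 0]) cube([53, 34, 1644]);
translate([200, 171, 221]) cube([367, 34, 23]);
translate([200, 171, 462]) cube([367, 34, 23]);
translate([200, 171, 703]) cube([367, 34, 23]);
translate([200, 171, 944]) cube([367, 34, 23]);
translate([200, 171, 1185]) cube([367, 34, 23]);
translate([200, 171, 1426]) cube([367, 34, 23]);


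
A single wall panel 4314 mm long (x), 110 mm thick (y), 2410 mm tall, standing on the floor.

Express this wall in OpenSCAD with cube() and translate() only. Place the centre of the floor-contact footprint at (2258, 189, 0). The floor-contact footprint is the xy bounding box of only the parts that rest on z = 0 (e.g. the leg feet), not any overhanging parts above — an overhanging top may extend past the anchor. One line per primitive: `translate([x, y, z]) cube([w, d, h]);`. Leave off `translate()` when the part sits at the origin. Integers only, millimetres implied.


translate([101, 134, 0]) cube([4314, 110, 2410]);


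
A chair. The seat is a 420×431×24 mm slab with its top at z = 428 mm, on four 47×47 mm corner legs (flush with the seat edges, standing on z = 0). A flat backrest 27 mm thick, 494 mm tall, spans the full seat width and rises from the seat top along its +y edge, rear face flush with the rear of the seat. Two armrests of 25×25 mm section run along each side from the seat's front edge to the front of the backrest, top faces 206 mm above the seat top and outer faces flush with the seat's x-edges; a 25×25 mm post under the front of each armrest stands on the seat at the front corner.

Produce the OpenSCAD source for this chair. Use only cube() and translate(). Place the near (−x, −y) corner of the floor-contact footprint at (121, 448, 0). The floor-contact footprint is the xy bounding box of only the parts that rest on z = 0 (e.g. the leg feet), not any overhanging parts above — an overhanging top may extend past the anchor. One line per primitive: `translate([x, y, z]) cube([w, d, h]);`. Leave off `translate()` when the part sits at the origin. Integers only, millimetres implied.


translate([121, 448, 404]) cube([420, 431, 24]);
translate([121, 448, 0]) cube([47, 47, 404]);
translate([494, 448, 0]) cube([47, 47, 404]);
translate([121, 832, 0]) cube([47, 47, 404]);
translate([494, 832, 0]) cube([47, 47, 404]);
translate([121, 852, 428]) cube([420, 27, 494]);
translate([121, 448, 609]) cube([25, 404, 25]);
translate([516, 448, 609]) cube([25, 404, 25]);
translate([121, 448, 428]) cube([25, 25, 181]);
translate([516, 448, 428]) cube([25, 25, 181]);


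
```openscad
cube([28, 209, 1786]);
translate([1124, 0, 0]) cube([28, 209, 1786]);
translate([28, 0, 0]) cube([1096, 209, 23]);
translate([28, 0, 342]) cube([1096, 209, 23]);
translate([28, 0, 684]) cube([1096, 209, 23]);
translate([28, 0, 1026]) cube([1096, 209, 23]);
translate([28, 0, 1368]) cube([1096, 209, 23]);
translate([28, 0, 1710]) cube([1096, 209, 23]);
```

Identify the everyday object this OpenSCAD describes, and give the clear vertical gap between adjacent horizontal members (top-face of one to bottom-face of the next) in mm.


A bookshelf. The clear shelf gap is 319 mm.

Two tall side panels with 6 horizontal boards between them — a bookshelf. The first two shelf undersides are at z = 0 and z = 342; with shelf thickness 23, the clear gap is 342 − 0 − 23 = 319 mm.


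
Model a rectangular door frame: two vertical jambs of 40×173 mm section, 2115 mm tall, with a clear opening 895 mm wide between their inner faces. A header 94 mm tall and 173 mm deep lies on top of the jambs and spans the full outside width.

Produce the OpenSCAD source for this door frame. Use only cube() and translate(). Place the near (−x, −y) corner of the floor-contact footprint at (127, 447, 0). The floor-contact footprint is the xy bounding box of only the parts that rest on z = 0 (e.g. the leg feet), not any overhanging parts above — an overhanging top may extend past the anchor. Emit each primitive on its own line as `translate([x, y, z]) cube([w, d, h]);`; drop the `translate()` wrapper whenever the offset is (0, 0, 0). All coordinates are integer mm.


translate([127, 447, 0]) cube([40, 173, 2115]);
translate([1062, 447, 0]) cube([40, 173, 2115]);
translate([127, 447, 2115]) cube([975, 173, 94]);


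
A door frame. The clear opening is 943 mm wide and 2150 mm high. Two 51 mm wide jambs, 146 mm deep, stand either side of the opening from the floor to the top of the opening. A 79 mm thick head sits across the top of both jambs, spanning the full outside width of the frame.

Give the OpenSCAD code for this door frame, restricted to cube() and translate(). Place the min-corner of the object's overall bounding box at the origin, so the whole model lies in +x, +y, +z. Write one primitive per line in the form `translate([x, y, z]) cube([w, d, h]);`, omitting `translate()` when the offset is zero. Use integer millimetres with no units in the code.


cube([51, 146, 2150]);
translate([994, 0, 0]) cube([51, 146, 2150]);
translate([0, 0, 2150]) cube([1045, 146, 79]);


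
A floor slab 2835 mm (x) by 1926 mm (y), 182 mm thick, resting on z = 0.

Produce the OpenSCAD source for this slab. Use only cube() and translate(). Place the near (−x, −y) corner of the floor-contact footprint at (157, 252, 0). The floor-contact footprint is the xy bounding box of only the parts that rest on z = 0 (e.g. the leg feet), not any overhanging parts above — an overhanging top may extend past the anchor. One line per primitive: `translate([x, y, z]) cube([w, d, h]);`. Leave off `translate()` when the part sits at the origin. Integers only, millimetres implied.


translate([157, 252, 0]) cube([2835, 1926, 182]);
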